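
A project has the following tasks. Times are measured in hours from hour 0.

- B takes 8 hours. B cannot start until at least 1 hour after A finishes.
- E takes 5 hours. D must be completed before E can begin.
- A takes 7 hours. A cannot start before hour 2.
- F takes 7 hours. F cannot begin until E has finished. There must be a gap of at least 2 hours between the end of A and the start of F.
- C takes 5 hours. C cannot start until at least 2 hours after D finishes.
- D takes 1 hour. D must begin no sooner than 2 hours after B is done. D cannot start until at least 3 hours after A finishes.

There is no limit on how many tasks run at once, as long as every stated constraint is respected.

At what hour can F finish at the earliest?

A cannot begin until its own release at hour 2. It runs from hour 2 to 2 + 7 = hour 9.
After A (finishes hour 9, plus 1-hour gap → hour 10), B can start at hour 10 and finishes at hour 18.
D needs all of B (finishes hour 18, plus 2-hour gap → hour 20); A (finishes hour 9, plus 3-hour gap → hour 12). That puts its earliest start at hour 20; it finishes at 20 + 1 = hour 21.
E cannot begin until D (finishes hour 21). It runs from hour 21 to 21 + 5 = hour 26.
For F: E (finishes hour 26); A (finishes hour 9, plus 2-hour gap → hour 11). Taking the maximum gives a start of hour 26, and it finishes at 26 + 7 = hour 33.

33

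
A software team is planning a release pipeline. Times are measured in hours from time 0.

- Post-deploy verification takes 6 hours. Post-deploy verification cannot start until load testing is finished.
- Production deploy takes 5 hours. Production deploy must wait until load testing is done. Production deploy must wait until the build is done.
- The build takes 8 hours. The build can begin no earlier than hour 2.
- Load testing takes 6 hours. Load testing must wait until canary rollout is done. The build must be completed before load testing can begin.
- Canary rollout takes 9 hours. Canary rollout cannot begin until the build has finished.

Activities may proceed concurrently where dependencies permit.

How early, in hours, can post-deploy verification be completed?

31

After its own release at hour 2, the build can start at hour 2 and finishes at hour 10.
Canary rollout cannot begin until the build (finishes hour 10). It runs from hour 10 to 10 + 9 = hour 19.
Load testing cannot start until canary rollout (finishes hour 19); the build (finishes hour 10). The controlling bound is hour 19, so load testing finishes at 19 + 6 = hour 25.
After load testing (finishes hour 25), post-deploy verification can start at hour 25 and finishes at hour 31.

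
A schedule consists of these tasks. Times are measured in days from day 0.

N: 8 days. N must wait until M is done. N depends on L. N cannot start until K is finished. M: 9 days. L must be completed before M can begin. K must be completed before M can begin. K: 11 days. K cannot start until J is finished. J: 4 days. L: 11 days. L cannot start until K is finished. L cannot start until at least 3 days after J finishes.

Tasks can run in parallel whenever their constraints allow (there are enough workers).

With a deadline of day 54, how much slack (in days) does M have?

J has no prerequisites, so it starts at day 0 and finishes at day 4.
K cannot begin until J (finishes day 4). It runs from day 4 to 4 + 11 = day 15.
L cannot start until K (finishes day 15); J (finishes day 4, plus 3-day gap → day 7). The controlling bound is day 15, so L finishes at 15 + 11 = day 26.
M cannot start until L (finishes day 26); K (finishes day 15). The controlling bound is day 26, so M finishes at 26 + 9 = day 35.

Working backward from the deadline:
Nothing follows N; the deadline of day 54 is its only limit. It must start by 54 − 8 = day 46.
M has to be done before N (must start by day 46). That means finishing by day 46, i.e. starting by 46 − 9 = day 37.
So M can start as early as day 26 and as late as day 37, giving 37 − 26 = 11 days of slack.

11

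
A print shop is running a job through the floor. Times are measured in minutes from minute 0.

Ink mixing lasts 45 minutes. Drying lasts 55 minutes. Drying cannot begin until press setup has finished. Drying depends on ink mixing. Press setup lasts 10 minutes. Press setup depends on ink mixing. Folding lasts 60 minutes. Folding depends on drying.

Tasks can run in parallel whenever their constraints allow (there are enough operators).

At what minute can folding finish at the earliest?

Ink mixing has no prerequisites, so it starts at minute 0 and finishes at minute 45.
Press setup waits on ink mixing (finishes minute 45), so it starts at minute 45 and finishes at 45 + 10 = minute 55.
Drying cannot start until press setup (finishes minute 55); ink mixing (finishes minute 45). The controlling bound is minute 55, so drying finishes at 55 + 55 = minute 110.
Folding cannot begin until drying (finishes minute 110). It runs from minute 110 to 110 + 60 = minute 170.

170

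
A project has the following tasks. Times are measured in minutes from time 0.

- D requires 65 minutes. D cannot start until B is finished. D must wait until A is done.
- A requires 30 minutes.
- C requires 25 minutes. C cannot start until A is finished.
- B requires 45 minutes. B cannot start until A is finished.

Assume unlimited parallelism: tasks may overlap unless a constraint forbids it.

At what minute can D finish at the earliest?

A can start immediately at minute 0; it finishes at minute 30.
B waits on A (finishes minute 30), so it starts at minute 30 and finishes at 30 + 45 = minute 75.
D cannot start until B (finishes minute 75); A (finishes minute 30). The controlling bound is minute 75, so D finishes at 75 + 65 = minute 140.

140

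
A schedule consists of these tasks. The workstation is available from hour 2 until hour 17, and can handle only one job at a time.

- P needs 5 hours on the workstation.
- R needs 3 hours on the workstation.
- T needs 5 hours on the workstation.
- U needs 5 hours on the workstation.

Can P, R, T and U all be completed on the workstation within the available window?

No

The workstation window is 17 − 2 = 15 hours.
Running back to back, the jobs need 5 + 3 + 5 + 5 = 18 hours on the workstation.
Since 18 > 15, they cannot all fit.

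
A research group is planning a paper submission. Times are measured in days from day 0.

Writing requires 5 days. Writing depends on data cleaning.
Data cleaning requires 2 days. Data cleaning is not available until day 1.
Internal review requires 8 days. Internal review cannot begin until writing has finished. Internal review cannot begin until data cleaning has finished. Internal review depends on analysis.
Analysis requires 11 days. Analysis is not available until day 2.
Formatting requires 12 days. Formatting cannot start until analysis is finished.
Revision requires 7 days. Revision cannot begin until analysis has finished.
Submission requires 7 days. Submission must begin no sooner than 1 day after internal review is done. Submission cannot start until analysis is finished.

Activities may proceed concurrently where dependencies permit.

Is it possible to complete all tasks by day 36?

Yes

Analysis waits on its own release at day 2, so it starts at day 2 and finishes at 2 + 11 = day 13.
After analysis (finishes day 13), formatting can start at day 13 and finishes at day 25.
Revision waits on analysis (finishes day 13), so it starts at day 13 and finishes at 13 + 7 = day 20.
Data cleaning cannot begin until its own release at day 1. It runs from day 1 to 1 + 2 = day 3.
Writing waits on data cleaning (finishes day 3), so it starts at day 3 and finishes at 3 + 5 = day 8.
Internal review needs all of writing (finishes day 8); data cleaning (finishes day 3); analysis (finishes day 13). That puts its earliest start at day 13; it finishes at 13 + 8 = day 21.
Submission cannot start until internal review (finishes day 21, plus 1-day gap → day 22); analysis (finishes day 13). The controlling bound is day 22, so submission finishes at 22 + 7 = day 29.
Every task is finished by day 29, which is no later than the deadline of 36, so the schedule is feasible.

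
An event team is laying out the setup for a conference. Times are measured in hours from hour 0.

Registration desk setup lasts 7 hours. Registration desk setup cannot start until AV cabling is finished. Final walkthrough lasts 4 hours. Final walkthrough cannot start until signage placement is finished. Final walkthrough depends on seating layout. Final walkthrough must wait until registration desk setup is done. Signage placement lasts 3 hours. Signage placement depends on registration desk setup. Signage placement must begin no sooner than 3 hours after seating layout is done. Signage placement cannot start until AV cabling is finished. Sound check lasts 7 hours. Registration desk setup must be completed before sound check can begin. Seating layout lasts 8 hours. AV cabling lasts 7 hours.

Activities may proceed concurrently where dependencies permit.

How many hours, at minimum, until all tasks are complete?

Nothing blocks seating layout, so it runs from hour 0 to hour 8.
AV cabling can start immediately at hour 0; it finishes at hour 7.
After AV cabling (finishes hour 7), registration desk setup can start at hour 7 and finishes at hour 14.
Sound check waits on registration desk setup (finishes hour 14), so it starts at hour 14 and finishes at 14 + 7 = hour 21.
Signage placement needs all of registration desk setup (finishes hour 14); seating layout (finishes hour 8, plus 3-hour gap → hour 11); AV cabling (finishes hour 7). That puts its earliest start at hour 14; it finishes at 14 + 3 = hour 17.
For final walkthrough: signage placement (finishes hour 17); seating layout (finishes hour 8); registration desk setup (finishes hour 14). Taking the maximum gives a start of hour 17, and it finishes at 17 + 4 = hour 21.
All tasks are finished once the last one completes. Finish times: AV cabling at 7, Seating layout at 8, Registration desk setup at 14, Signage placement at 17, Sound check at 21, Final walkthrough at 21. The latest is hour 21.

21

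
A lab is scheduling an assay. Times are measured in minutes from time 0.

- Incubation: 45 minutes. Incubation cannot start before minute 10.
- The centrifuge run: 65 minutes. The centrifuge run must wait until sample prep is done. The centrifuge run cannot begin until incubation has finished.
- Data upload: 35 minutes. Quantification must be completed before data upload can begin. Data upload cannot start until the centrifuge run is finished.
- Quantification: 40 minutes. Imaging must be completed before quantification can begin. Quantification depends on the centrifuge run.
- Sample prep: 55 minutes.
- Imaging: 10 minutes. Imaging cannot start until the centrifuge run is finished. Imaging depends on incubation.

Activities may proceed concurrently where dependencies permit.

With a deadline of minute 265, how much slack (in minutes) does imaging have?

After its own release at minute 10, incubation can start at minute 10 and finishes at minute 55.
Sample prep has no prerequisites, so it starts at minute 0 and finishes at minute 55.
The centrifuge run needs all of sample prep (finishes minute 55); incubation (finishes minute 55). That puts its earliest start at minute 55; it finishes at 55 + 65 = minute 120.
Imaging has to wait for the centrifuge run (finishes minute 120); incubation (finishes minute 55). The latest of these is minute 120, so imaging runs minute 120 to 120 + 10 = minute 130.

Working backward from the deadline:
Data upload must finish by minute 265; it takes 35 minutes, so it must start by 265 − 35 = minute 230.
Quantification has to be done before data upload (must start by minute 230). That means finishing by minute 230, i.e. starting by 230 − 40 = minute 190.
Imaging feeds into quantification (must start by minute 190); so imaging must finish by minute 190 and therefore start by minute 180.
So imaging can start as early as minute 120 and as late as minute 180, giving 180 − 120 = 60 minutes of slack.

60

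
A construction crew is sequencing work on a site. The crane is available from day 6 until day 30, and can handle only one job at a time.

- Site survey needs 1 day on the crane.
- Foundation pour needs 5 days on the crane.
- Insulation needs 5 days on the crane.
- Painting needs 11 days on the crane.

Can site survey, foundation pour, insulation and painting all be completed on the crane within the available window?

The crane window is 30 − 6 = 24 days.
Running back to back, the jobs need 1 + 5 + 5 + 11 = 22 days on the crane.
Since 22 ≤ 24, they fit within the window.

Yes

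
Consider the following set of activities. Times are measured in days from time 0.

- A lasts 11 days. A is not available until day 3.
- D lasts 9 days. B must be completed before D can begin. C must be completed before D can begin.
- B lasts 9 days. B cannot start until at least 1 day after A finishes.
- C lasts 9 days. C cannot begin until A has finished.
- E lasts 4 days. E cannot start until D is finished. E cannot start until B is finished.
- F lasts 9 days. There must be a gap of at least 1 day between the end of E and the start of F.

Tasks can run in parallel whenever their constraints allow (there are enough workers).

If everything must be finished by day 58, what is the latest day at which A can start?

To finish by day 58, F (duration 9) must start no later than day 49.
E feeds into F (must start by day 49, minus 1-day gap → day 48); so E must finish by day 48 and therefore start by day 44.
Since E (must start by day 44) depends on it, D must finish by day 44. Backing off its 9-day duration gives a latest start of day 35.
B feeds D (must start by day 35); E (must start by day 44). Taking the minimum, B must finish by day 35 and start by 35 − 9 = day 26.
C has to be done before D (must start by day 35). That means finishing by day 35, i.e. starting by 35 − 9 = day 26.
A feeds B (must start by day 26, minus 1-day gap → day 25); C (must start by day 26). Taking the minimum, A must finish by day 25 and start by 25 − 11 = day 14.

14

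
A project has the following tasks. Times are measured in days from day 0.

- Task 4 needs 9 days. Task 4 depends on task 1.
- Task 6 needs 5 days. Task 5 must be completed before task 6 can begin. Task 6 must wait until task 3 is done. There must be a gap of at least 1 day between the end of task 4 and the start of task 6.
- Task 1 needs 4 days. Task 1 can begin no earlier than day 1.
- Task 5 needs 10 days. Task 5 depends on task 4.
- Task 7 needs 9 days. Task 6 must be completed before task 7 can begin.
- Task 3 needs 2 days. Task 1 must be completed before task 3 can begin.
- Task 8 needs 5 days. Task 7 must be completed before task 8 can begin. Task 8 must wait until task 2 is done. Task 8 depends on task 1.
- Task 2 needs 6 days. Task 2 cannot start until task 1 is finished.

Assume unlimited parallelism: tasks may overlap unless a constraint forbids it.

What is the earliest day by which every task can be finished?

43

After its own release at day 1, task 1 can start at day 1 and finishes at day 5.
Task 4 waits on task 1 (finishes day 5), so it starts at day 5 and finishes at 5 + 9 = day 14.
Task 5 waits on task 4 (finishes day 14), so it starts at day 14 and finishes at 14 + 10 = day 24.
Task 3 cannot begin until task 1 (finishes day 5). It runs from day 5 to 5 + 2 = day 7.
Task 6 has to wait for task 5 (finishes day 24); task 3 (finishes day 7); task 4 (finishes day 14, plus 1-day gap → day 15). The latest of these is day 24, so task 6 runs day 24 to 24 + 5 = day 29.
Task 7 cannot begin until task 6 (finishes day 29). It runs from day 29 to 29 + 9 = day 38.
After task 1 (finishes day 5), task 2 can start at day 5 and finishes at day 11.
Task 8 needs all of task 7 (finishes day 38); task 2 (finishes day 11); task 1 (finishes day 5). That puts its earliest start at day 38; it finishes at 38 + 5 = day 43.
All tasks are finished once the last one completes. Finish times: Task 1 at 5, Task 2 at 11, Task 3 at 7, Task 4 at 14, Task 5 at 24, Task 6 at 29, Task 7 at 38, Task 8 at 43. The latest is day 43.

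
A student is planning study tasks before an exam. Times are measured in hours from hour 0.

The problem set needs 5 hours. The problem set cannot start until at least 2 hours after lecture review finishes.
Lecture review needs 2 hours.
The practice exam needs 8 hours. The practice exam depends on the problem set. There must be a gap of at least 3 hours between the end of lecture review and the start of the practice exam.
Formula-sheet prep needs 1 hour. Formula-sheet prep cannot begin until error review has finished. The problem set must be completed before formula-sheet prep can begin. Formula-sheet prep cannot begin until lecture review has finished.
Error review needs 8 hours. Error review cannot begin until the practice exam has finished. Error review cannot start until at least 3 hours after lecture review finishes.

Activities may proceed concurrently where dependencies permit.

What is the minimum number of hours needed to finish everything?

26

Lecture review has no prerequisites, so it starts at hour 0 and finishes at hour 2.
The problem set cannot begin until lecture review (finishes hour 2, plus 2-hour gap → hour 4). It runs from hour 4 to 4 + 5 = hour 9.
The practice exam has to wait for the problem set (finishes hour 9); lecture review (finishes hour 2, plus 3-hour gap → hour 5). The latest of these is hour 9, so the practice exam runs hour 9 to 9 + 8 = hour 17.
Error review needs all of the practice exam (finishes hour 17); lecture review (finishes hour 2, plus 3-hour gap → hour 5). That puts its earliest start at hour 17; it finishes at 17 + 8 = hour 25.
Formula-sheet prep has to wait for error review (finishes hour 25); the problem set (finishes hour 9); lecture review (finishes hour 2). The latest of these is hour 25, so formula-sheet prep runs hour 25 to 25 + 1 = hour 26.
All tasks are finished once the last one completes. Finish times: Lecture review at 2, The problem set at 9, The practice exam at 17, Error review at 25, Formula-sheet prep at 26. The latest is hour 26.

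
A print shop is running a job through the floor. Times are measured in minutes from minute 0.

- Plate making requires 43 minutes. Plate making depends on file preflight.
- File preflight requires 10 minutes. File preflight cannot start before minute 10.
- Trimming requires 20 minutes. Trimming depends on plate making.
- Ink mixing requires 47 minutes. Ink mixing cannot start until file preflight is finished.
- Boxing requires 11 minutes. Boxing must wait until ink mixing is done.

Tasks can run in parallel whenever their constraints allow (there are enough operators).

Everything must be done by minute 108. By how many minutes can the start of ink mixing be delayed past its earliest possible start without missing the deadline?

30

After its own release at minute 10, file preflight can start at minute 10 and finishes at minute 20.
Ink mixing cannot begin until file preflight (finishes minute 20). It runs from minute 20 to 20 + 47 = minute 67.

Working backward from the deadline:
Boxing has no dependents, so it just needs to finish by minute 108. Starting by 108 − 11 = minute 97 achieves that.
Ink mixing feeds into boxing (must start by minute 97); so ink mixing must finish by minute 97 and therefore start by minute 50.
So ink mixing can start as early as minute 20 and as late as minute 50, giving 50 − 20 = 30 minutes of slack.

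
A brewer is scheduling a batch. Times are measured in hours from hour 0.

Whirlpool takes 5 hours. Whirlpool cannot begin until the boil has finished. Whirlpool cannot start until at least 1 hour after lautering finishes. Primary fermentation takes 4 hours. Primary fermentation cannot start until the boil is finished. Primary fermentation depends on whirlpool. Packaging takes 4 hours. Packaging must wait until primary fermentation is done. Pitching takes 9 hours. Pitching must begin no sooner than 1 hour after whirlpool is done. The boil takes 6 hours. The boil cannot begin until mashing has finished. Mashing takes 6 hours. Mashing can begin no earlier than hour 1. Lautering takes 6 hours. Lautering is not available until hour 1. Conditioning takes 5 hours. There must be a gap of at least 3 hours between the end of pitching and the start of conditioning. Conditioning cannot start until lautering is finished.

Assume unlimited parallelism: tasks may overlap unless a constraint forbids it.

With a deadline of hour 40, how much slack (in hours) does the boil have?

4

After its own release at hour 1, mashing can start at hour 1 and finishes at hour 7.
After mashing (finishes hour 7), the boil can start at hour 7 and finishes at hour 13.

Working backward from the deadline:
Conditioning must finish by hour 40; it takes 5 hours, so it must start by 40 − 5 = hour 35.
Pitching must finish before conditioning (must start by hour 35, minus 3-hour gap → hour 32). With a 9-hour duration, pitching must start by 32 − 9 = hour 23.
Packaging has no dependents, so it just needs to finish by hour 40. Starting by 40 − 4 = hour 36 achieves that.
Primary fermentation feeds into packaging (must start by hour 36); so primary fermentation must finish by hour 36 and therefore start by hour 32.
Whirlpool feeds pitching (must start by hour 23, minus 1-hour gap → hour 22); primary fermentation (must start by hour 32). Taking the minimum, whirlpool must finish by hour 22 and start by 22 − 5 = hour 17.
For the boil: whirlpool (must start by hour 17); primary fermentation (must start by hour 32). The most restrictive is hour 17; with a 6-hour duration, the boil must start by hour 11.
So the boil can start as early as hour 7 and as late as hour 11, giving 11 − 7 = 4 hours of slack.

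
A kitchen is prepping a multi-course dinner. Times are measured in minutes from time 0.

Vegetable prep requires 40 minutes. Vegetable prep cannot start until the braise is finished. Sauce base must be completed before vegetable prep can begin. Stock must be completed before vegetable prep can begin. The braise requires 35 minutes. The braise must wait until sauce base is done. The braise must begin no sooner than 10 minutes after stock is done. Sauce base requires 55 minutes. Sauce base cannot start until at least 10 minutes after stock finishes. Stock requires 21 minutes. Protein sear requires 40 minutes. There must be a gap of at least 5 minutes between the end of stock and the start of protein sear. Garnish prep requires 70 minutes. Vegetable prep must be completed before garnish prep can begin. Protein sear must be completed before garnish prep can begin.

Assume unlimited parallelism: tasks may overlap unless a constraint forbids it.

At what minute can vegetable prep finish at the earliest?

Stock has no prerequisites, so it starts at minute 0 and finishes at minute 21.
Sauce base cannot begin until stock (finishes minute 21, plus 10-minute gap → minute 31). It runs from minute 31 to 31 + 55 = minute 86.
The braise cannot start until sauce base (finishes minute 86); stock (finishes minute 21, plus 10-minute gap → minute 31). The controlling bound is minute 86, so the braise finishes at 86 + 35 = minute 121.
Vegetable prep has to wait for the braise (finishes minute 121); sauce base (finishes minute 86); stock (finishes minute 21). The latest of these is minute 121, so vegetable prep runs minute 121 to 121 + 40 = minute 161.

161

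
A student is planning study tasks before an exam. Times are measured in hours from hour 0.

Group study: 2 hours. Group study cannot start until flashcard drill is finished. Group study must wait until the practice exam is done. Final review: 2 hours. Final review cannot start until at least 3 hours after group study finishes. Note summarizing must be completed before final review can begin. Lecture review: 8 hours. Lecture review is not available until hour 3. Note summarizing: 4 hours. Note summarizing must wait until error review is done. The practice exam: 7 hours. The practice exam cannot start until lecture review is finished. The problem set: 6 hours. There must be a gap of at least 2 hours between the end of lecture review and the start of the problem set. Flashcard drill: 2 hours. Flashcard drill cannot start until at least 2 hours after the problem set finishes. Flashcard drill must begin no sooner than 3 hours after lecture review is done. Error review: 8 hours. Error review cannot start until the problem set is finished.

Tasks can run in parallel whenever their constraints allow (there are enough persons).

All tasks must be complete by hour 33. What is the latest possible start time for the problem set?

13

Final review has no dependents, so it just needs to finish by hour 33. Starting by 33 − 2 = hour 31 achieves that.
Since final review (must start by hour 31, minus 3-hour gap → hour 28) depends on it, group study must finish by hour 28. Backing off its 2-hour duration gives a latest start of hour 26.
Flashcard drill must finish before group study (must start by hour 26). With a 2-hour duration, flashcard drill must start by 26 − 2 = hour 24.
Note summarizing must finish before final review (must start by hour 31). With a 4-hour duration, note summarizing must start by 31 − 4 = hour 27.
Error review has to be done before note summarizing (must start by hour 27). That means finishing by hour 27, i.e. starting by 27 − 8 = hour 19.
For the problem set: flashcard drill (must start by hour 24, minus 2-hour gap → hour 22); error review (must start by hour 19). The most restrictive is hour 19; with a 6-hour duration, the problem set must start by hour 13.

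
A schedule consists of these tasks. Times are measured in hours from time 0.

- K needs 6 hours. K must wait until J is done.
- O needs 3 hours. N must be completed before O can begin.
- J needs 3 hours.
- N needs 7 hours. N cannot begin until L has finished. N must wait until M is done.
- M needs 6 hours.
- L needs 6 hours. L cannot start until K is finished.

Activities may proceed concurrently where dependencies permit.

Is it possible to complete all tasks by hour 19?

Nothing blocks M, so it runs from hour 0 to hour 6.
Nothing blocks J, so it runs from hour 0 to hour 3.
K waits on J (finishes hour 3), so it starts at hour 3 and finishes at 3 + 6 = hour 9.
After K (finishes hour 9), L can start at hour 9 and finishes at hour 15.
N has to wait for L (finishes hour 15); M (finishes hour 6). The latest of these is hour 15, so N runs hour 15 to 15 + 7 = hour 22.
After N (finishes hour 22), O can start at hour 22 and finishes at hour 25.
The earliest everything can be done is hour 25, which is after the deadline of 19, so it is not possible.

No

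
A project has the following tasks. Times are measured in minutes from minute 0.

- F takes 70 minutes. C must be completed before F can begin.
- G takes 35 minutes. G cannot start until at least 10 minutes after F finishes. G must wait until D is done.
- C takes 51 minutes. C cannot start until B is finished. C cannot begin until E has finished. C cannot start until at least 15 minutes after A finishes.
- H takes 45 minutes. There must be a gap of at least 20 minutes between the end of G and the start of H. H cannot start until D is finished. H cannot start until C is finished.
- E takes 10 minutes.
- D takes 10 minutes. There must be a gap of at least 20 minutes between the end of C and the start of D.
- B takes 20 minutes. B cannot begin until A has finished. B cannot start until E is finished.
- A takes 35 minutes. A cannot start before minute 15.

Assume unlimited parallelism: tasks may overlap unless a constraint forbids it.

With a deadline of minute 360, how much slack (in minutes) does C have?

59

E has no prerequisites, so it starts at minute 0 and finishes at minute 10.
A waits on its own release at minute 15, so it starts at minute 15 and finishes at 15 + 35 = minute 50.
B needs all of A (finishes minute 50); E (finishes minute 10). That puts its earliest start at minute 50; it finishes at 50 + 20 = minute 70.
C cannot start until B (finishes minute 70); E (finishes minute 10); A (finishes minute 50, plus 15-minute gap → minute 65). The controlling bound is minute 70, so C finishes at 70 + 51 = minute 121.

Working backward from the deadline:
H must finish by minute 360; it takes 45 minutes, so it must start by 360 − 45 = minute 315.
G feeds into H (must start by minute 315, minus 20-minute gap → minute 295); so G must finish by minute 295 and therefore start by minute 260.
D has several dependents: G (must start by minute 260); H (must start by minute 315). The earliest of those limits is minute 260, so D must start by 260 − 10 = minute 250.
F has to be done before G (must start by minute 260, minus 10-minute gap → minute 250). That means finishing by minute 250, i.e. starting by 250 − 70 = minute 180.
C has several dependents: D (must start by minute 250, minus 20-minute gap → minute 230); F (must start by minute 180); H (must start by minute 315). The earliest of those limits is minute 180, so C must start by 180 − 51 = minute 129.
So C can start as early as minute 70 and as late as minute 129, giving 129 − 70 = 59 minutes of slack.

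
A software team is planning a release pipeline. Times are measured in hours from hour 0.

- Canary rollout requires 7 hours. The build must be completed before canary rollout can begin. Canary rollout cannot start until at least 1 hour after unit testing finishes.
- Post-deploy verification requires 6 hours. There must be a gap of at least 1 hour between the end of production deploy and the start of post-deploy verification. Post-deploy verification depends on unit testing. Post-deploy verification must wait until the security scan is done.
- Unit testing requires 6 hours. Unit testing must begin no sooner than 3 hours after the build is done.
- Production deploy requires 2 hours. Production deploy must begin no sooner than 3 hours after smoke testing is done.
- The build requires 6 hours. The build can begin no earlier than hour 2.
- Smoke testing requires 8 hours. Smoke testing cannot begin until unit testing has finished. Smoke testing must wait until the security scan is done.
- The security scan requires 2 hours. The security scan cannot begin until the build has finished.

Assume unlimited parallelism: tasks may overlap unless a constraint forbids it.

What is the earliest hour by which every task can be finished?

37

The build cannot begin until its own release at hour 2. It runs from hour 2 to 2 + 6 = hour 8.
The security scan waits on the build (finishes hour 8), so it starts at hour 8 and finishes at 8 + 2 = hour 10.
After the build (finishes hour 8, plus 3-hour gap → hour 11), unit testing can start at hour 11 and finishes at hour 17.
Canary rollout cannot start until the build (finishes hour 8); unit testing (finishes hour 17, plus 1-hour gap → hour 18). The controlling bound is hour 18, so canary rollout finishes at 18 + 7 = hour 25.
Smoke testing cannot start until unit testing (finishes hour 17); the security scan (finishes hour 10). The controlling bound is hour 17, so smoke testing finishes at 17 + 8 = hour 25.
Production deploy waits on smoke testing (finishes hour 25, plus 3-hour gap → hour 28), so it starts at hour 28 and finishes at 28 + 2 = hour 30.
Post-deploy verification cannot start until production deploy (finishes hour 30, plus 1-hour gap → hour 31); unit testing (finishes hour 17); the security scan (finishes hour 10). The controlling bound is hour 31, so post-deploy verification finishes at 31 + 6 = hour 37.
All tasks are finished once the last one completes. Finish times: The build at 8, Unit testing at 17, The security scan at 10, Smoke testing at 25, Canary rollout at 25, Production deploy at 30, Post-deploy verification at 37. The latest is hour 37.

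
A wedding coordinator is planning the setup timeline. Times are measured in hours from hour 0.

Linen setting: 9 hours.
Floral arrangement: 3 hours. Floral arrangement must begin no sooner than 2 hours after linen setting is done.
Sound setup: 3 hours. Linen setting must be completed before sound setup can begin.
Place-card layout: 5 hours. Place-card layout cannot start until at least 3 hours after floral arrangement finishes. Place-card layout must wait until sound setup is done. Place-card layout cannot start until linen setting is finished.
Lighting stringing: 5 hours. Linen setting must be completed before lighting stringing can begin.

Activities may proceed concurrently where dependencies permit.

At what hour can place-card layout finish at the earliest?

Linen setting can start immediately at hour 0; it finishes at hour 9.
After linen setting (finishes hour 9), sound setup can start at hour 9 and finishes at hour 12.
Floral arrangement cannot begin until linen setting (finishes hour 9, plus 2-hour gap → hour 11). It runs from hour 11 to 11 + 3 = hour 14.
Place-card layout needs all of floral arrangement (finishes hour 14, plus 3-hour gap → hour 17); sound setup (finishes hour 12); linen setting (finishes hour 9). That puts its earliest start at hour 17; it finishes at 17 + 5 = hour 22.

22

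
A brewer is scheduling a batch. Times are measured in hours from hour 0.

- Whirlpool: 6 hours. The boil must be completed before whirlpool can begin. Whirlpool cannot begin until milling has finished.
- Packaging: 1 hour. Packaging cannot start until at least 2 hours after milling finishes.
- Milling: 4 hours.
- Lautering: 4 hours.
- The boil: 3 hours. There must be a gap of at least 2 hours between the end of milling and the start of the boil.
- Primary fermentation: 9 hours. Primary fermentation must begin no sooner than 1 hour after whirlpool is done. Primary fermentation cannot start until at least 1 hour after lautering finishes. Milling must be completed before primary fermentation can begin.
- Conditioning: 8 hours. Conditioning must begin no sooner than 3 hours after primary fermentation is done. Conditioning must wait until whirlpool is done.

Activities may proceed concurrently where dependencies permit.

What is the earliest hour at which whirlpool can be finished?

15

Milling can start immediately at hour 0; it finishes at hour 4.
The boil cannot begin until milling (finishes hour 4, plus 2-hour gap → hour 6). It runs from hour 6 to 6 + 3 = hour 9.
Whirlpool needs all of the boil (finishes hour 9); milling (finishes hour 4). That puts its earliest start at hour 9; it finishes at 9 + 6 = hour 15.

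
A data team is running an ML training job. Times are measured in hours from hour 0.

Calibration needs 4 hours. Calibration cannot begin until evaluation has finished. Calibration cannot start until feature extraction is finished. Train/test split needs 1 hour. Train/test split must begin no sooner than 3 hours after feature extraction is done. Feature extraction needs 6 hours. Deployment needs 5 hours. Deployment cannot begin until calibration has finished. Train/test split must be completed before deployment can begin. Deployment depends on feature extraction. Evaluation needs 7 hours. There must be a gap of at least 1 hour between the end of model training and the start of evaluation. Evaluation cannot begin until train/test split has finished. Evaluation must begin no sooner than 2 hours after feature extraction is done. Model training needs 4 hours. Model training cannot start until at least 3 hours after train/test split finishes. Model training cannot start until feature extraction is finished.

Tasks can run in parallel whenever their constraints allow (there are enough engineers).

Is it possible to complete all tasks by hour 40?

Yes

Feature extraction has no prerequisites, so it starts at hour 0 and finishes at hour 6.
Train/test split cannot begin until feature extraction (finishes hour 6, plus 3-hour gap → hour 9). It runs from hour 9 to 9 + 1 = hour 10.
For model training: train/test split (finishes hour 10, plus 3-hour gap → hour 13); feature extraction (finishes hour 6). Taking the maximum gives a start of hour 13, and it finishes at 13 + 4 = hour 17.
Evaluation cannot start until model training (finishes hour 17, plus 1-hour gap → hour 18); train/test split (finishes hour 10); feature extraction (finishes hour 6, plus 2-hour gap → hour 8). The controlling bound is hour 18, so evaluation finishes at 18 + 7 = hour 25.
Calibration has to wait for evaluation (finishes hour 25); feature extraction (finishes hour 6). The latest of these is hour 25, so calibration runs hour 25 to 25 + 4 = hour 29.
For deployment: calibration (finishes hour 29); train/test split (finishes hour 10); feature extraction (finishes hour 6). Taking the maximum gives a start of hour 29, and it finishes at 29 + 5 = hour 34.
Every task is finished by hour 34, which is no later than the deadline of 40, so the schedule is feasible.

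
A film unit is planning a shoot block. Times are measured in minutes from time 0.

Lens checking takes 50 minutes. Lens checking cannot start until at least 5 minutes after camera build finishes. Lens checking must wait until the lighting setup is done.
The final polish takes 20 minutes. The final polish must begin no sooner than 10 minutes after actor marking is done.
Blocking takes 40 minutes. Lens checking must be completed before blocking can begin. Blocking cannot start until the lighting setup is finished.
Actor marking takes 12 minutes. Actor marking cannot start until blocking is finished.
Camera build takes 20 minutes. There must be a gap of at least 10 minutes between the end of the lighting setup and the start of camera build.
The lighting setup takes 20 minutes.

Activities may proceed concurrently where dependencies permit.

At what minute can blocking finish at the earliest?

145

Nothing blocks the lighting setup, so it runs from minute 0 to minute 20.
After the lighting setup (finishes minute 20, plus 10-minute gap → minute 30), camera build can start at minute 30 and finishes at minute 50.
For lens checking: camera build (finishes minute 50, plus 5-minute gap → minute 55); the lighting setup (finishes minute 20). Taking the maximum gives a start of minute 55, and it finishes at 55 + 50 = minute 105.
Blocking has to wait for lens checking (finishes minute 105); the lighting setup (finishes minute 20). The latest of these is minute 105, so blocking runs minute 105 to 105 + 40 = minute 145.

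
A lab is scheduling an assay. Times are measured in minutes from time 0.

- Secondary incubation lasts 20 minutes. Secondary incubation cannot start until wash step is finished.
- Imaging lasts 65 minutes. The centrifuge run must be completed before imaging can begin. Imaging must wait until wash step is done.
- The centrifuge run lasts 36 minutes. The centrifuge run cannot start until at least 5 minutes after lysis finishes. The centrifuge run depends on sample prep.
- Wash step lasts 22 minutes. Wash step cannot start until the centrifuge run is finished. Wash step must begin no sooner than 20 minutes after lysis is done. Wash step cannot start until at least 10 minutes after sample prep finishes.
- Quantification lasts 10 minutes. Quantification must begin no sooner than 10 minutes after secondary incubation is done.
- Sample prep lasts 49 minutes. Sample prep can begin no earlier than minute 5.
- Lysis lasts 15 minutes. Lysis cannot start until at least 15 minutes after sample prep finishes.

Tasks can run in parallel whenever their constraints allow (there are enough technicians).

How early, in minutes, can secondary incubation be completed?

Sample prep cannot begin until its own release at minute 5. It runs from minute 5 to 5 + 49 = minute 54.
Lysis cannot begin until sample prep (finishes minute 54, plus 15-minute gap → minute 69). It runs from minute 69 to 69 + 15 = minute 84.
The centrifuge run has to wait for lysis (finishes minute 84, plus 5-minute gap → minute 89); sample prep (finishes minute 54). The latest of these is minute 89, so the centrifuge run runs minute 89 to 89 + 36 = minute 125.
Wash step has to wait for the centrifuge run (finishes minute 125); lysis (finishes minute 84, plus 20-minute gap → minute 104); sample prep (finishes minute 54, plus 10-minute gap → minute 64). The latest of these is minute 125, so wash step runs minute 125 to 125 + 22 = minute 147.
Secondary incubation cannot begin until wash step (finishes minute 147). It runs from minute 147 to 147 + 20 = minute 167.

167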